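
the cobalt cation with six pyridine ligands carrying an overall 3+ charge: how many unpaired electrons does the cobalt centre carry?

0

Pyridine is neutral; balancing the +3 overall charge requires Co(III).
Cobalt is a group-9 element; Co(III) is therefore d⁶.
The spin state decides the count: Co(III) has an exceptionally large octahedral splitting and is low-spin with essentially every ligand except fluoride.
An octahedral low-spin d⁶ ion is t₂g⁶e_g⁰, giving 0 unpaired electrons.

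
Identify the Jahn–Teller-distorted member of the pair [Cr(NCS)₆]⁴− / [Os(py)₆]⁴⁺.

[Cr(NCS)₆]⁴−: Each isothiocyanate is −1; balancing the −4 overall charge requires Cr(II). Group 6 minus oxidation state 2 gives a d⁴ configuration. Isothiocyanate is a weak-field ligand for a first-row metal, so the complex is high-spin. The t₂g³e_g¹ (high-spin) configuration has an unevenly filled e_g set; the Jahn–Teller theorem predicts a tetragonal distortion (typically axial elongation) to lift the degeneracy.
[Os(py)₆]⁴⁺: Pyridine is neutral; balancing the +4 overall charge requires Os(IV). Osmium is a group-8 element; Os(IV) is therefore d⁴. A 5d ion has a large Δₒ and is invariably low-spin. The d⁴ configuration leaves the e_g set evenly filled (or empty) — no strong Jahn–Teller driving force.

[Cr(NCS)₆]⁴−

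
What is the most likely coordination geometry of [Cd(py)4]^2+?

tetrahedral

Pyridine is neutral; balancing the +2 overall charge requires Cd(II).
Group 12 minus oxidation state 2 gives a d¹⁰ configuration.
Coordination number: 4.
A d¹⁰ ion has no crystal-field stabilisation preference between square planar and tetrahedral, so four ligands adopt the sterically favoured tetrahedral geometry.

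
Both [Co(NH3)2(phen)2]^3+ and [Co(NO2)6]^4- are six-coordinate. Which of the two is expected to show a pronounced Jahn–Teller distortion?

[Co(NO2)6]^4-

[Co(NH3)2(phen)2]^3+: Ligand charges: ammonia is neutral; 1,10-phenanthroline is neutral. With an overall charge of +3 the cobalt centre must be in the +3 oxidation state. Group 9 minus oxidation state 3 gives a d⁶ configuration. Co(III) has an exceptionally large octahedral splitting and is low-spin with essentially every ligand except fluoride. The d⁶ configuration leaves the e_g set evenly filled (or empty) — no strong Jahn–Teller driving force.
[Co(NO2)6]^4-: Ligand charges: each nitro (N-bound nitrite) is −1. With an overall charge of −4 the cobalt centre must be in the +2 oxidation state. Cobalt is a group-9 element; Co(II) is therefore d⁷. Nitro (N-bound nitrite) is a strong-field ligand (high in the spectrochemical series) for a first-row metal, so the complex is low-spin. The t₂g⁶e_g¹ (low-spin) configuration has an unevenly filled e_g set; the Jahn–Teller theorem predicts a tetragonal distortion (typically axial elongation) to lift the degeneracy.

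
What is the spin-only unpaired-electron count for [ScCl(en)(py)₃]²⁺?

0 unpaired electrons

Summing ligand charges against the +2 overall charge gives an oxidation state of +3 for scandium.
Scandium is a group-3 element; Sc(III) is therefore d⁰.
Counting donor atoms: 1×chloride (monodentate) → 1 donor; 1×ethylenediamine (bidentate) → 2 donors; 3×pyridine (monodentate) → 3 donors. Coordination number = 6.
In an octahedral field the d⁰ configuration is t₂g⁰e_g⁰, giving 0 unpaired electrons.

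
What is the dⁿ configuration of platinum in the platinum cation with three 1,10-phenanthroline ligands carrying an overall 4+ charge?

d⁶

Ligand charges: 1,10-phenanthroline is neutral. With an overall charge of +4 the platinum centre must be in the +4 oxidation state.
Group 10 minus oxidation state 4 gives a d⁶ configuration.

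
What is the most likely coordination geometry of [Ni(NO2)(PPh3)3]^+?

Ligand charges: each nitro (N-bound nitrite) is −1; triphenylphosphine is neutral. With an overall charge of +1 the nickel centre must be in the +2 oxidation state.
Ni sits in group 10, so the d-electron count is 10 − 2 = 8.
With 4 monodentate ligands the coordination number is 4.
Nitro (N-bound nitrite) and triphenylphosphine are strong-field ligands (high in the spectrochemical series).
A 3d d⁸ ion with strong-field ligands gains enough CFSE to favour square planar over tetrahedral.

square planar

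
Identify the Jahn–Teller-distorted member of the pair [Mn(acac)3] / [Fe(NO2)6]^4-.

[Mn(acac)3]: Each acetylacetonate is −1; balancing the 0 overall charge requires Mn(III). Group 7 minus oxidation state 3 gives a d⁴ configuration. Acetylacetonate is a weak-field ligand for a first-row metal, so the complex is high-spin. The t₂g³e_g¹ (high-spin) configuration has an unevenly filled e_g set; the Jahn–Teller theorem predicts a tetragonal distortion (typically axial elongation) to lift the degeneracy.
[Fe(NO2)6]^4-: Summing ligand charges against the −4 overall charge gives an oxidation state of +2 for iron. Group 8 minus oxidation state 2 gives a d⁶ configuration. Nitro (N-bound nitrite) is a strong-field ligand (high in the spectrochemical series) for a first-row metal, so the complex is low-spin. The d⁶ configuration leaves the e_g set evenly filled (or empty) — no strong Jahn–Teller driving force.

[Mn(acac)3]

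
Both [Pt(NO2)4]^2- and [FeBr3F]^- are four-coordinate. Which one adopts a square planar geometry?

[Pt(NO2)4]^2-

For [Pt(NO2)4]^2-: Each nitro (N-bound nitrite) is −1; balancing the −2 overall charge requires Pt(II). Group 10 minus oxidation state 2 gives a d⁸ configuration. A 5d d⁸ ion has a large crystal-field splitting; square planar leaves the high-energy d_{x²−y²} orbital empty and maximises CFSE. → square planar.
For [FeBr3F]^-: Ligand charges: each bromide is −1; each fluoride is −1. With an overall charge of −1 the iron centre must be in the +3 oxidation state. Fe sits in group 8, so the d-electron count is 8 − 3 = 5. A high-spin d⁵ ion has zero CFSE in either geometry, so four ligands adopt the sterically favoured tetrahedral geometry. → tetrahedral.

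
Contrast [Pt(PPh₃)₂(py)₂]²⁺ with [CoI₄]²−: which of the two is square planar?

[Pt(PPh₃)₂(py)₂]²⁺

For [Pt(PPh₃)₂(py)₂]²⁺: Summing ligand charges against the +2 overall charge gives an oxidation state of +2 for platinum. Pt sits in group 10, so the d-electron count is 10 − 2 = 8. A 5d d⁸ ion has a large crystal-field splitting; square planar leaves the high-energy d_{x²−y²} orbital empty and maximises CFSE. → square planar.
For [CoI₄]²−: Each iodide is −1; balancing the −2 overall charge requires Co(II). Cobalt is a group-9 element; Co(II) is therefore d⁷. For a high-spin 3d d⁷ ion with weak-field ligands the small Δₜ gives little square-planar CFSE advantage, so four ligands adopt the sterically favoured tetrahedral geometry. → tetrahedral.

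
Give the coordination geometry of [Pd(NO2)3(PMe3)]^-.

square planar

Summing ligand charges against the −1 overall charge gives an oxidation state of +2 for palladium.
Pd sits in group 10, so the d-electron count is 10 − 2 = 8.
Coordination number: 4.
A 4d d⁸ ion has a large crystal-field splitting; square planar leaves the high-energy d_{x²−y²} orbital empty and maximises CFSE.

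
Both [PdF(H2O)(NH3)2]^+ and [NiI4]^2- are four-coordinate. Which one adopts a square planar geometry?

[PdF(H2O)(NH3)2]^+

For [PdF(H2O)(NH3)2]^+: Summing ligand charges against the +1 overall charge gives an oxidation state of +2 for palladium. Pd sits in group 10, so the d-electron count is 10 − 2 = 8. A 4d d⁸ ion has a large crystal-field splitting; square planar leaves the high-energy d_{x²−y²} orbital empty and maximises CFSE. → square planar.
For [NiI4]^2-: Each iodide is −1; balancing the −2 overall charge requires Ni(II). Nickel is a group-10 element; Ni(II) is therefore d⁸. Iodide is a weak-field ligand. With weak-field ligands the CFSE gain from square planar is small, so a 3d d⁸ ion takes the sterically preferred tetrahedral geometry. → tetrahedral.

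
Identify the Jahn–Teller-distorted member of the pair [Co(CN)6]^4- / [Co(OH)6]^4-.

[Co(CN)6]^4-: Summing ligand charges against the −4 overall charge gives an oxidation state of +2 for cobalt. Cobalt is a group-9 element; Co(II) is therefore d⁷. Cyanide is a strong-field ligand (high in the spectrochemical series) for a first-row metal, so the complex is low-spin. The t₂g⁶e_g¹ (low-spin) configuration has an unevenly filled e_g set; the Jahn–Teller theorem predicts a tetragonal distortion (typically axial elongation) to lift the degeneracy.
[Co(OH)6]^4-: Each hydroxide is −1; balancing the −4 overall charge requires Co(II). Co sits in group 9, so the d-electron count is 9 − 2 = 7. Hydroxide is a weak-field ligand for a first-row metal, so the complex is high-spin. The d⁷ configuration leaves the e_g set evenly filled (or empty) — no strong Jahn–Teller driving force.

[Co(CN)6]^4-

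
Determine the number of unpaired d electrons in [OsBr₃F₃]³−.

Ligand charges: each bromide is −1; each fluoride is −1. With an overall charge of −3 the osmium centre must be in the +3 oxidation state.
Os sits in group 8, so the d-electron count is 8 − 3 = 5.
The spin state decides the count: a 5d ion has a large Δₒ and is invariably low-spin.
An octahedral low-spin d⁵ ion is t₂g⁵e_g⁰, giving 1 unpaired electron.

1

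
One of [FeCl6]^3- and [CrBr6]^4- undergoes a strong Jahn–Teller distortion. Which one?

[CrBr6]^4-

[FeCl6]^3-: Each chloride is −1; balancing the −3 overall charge requires Fe(III). Iron is a group-8 element; Fe(III) is therefore d⁵. Chloride is a weak-field ligand for a first-row metal, so the complex is high-spin. The d⁵ configuration leaves the e_g set evenly filled (or empty) — no strong Jahn–Teller driving force.
[CrBr6]^4-: Summing ligand charges against the −4 overall charge gives an oxidation state of +2 for chromium. Group 6 minus oxidation state 2 gives a d⁴ configuration. Bromide is a weak-field ligand for a first-row metal, so the complex is high-spin. The t₂g³e_g¹ (high-spin) configuration has an unevenly filled e_g set; the Jahn–Teller theorem predicts a tetragonal distortion (typically axial elongation) to lift the degeneracy.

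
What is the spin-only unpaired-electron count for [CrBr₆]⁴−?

Ligand charges: each bromide is −1. With an overall charge of −4 the chromium centre must be in the +2 oxidation state.
Chromium is a group-6 element; Cr(II) is therefore d⁴.
The spin state decides the count: Bromide is a weak-field ligand for a first-row metal, so the complex is high-spin.
An octahedral high-spin d⁴ ion is t₂g³e_g¹, giving 4 unpaired electrons.

4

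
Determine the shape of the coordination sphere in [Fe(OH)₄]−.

Each hydroxide is −1; balancing the −1 overall charge requires Fe(III).
Fe sits in group 8, so the d-electron count is 8 − 3 = 5.
With 4 monodentate ligands the coordination number is 4.
Hydroxide is a weak-field ligand.
A high-spin d⁵ ion has zero CFSE in either geometry, so four ligands adopt the sterically favoured tetrahedral geometry.

tetrahedral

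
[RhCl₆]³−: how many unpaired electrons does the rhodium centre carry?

Summing ligand charges against the −3 overall charge gives an oxidation state of +3 for rhodium.
Group 9 minus oxidation state 3 gives a d⁶ configuration.
The spin state decides the count: a 4d ion has a large Δₒ and is invariably low-spin.
An octahedral low-spin d⁶ ion is t₂g⁶e_g⁰, giving 0 unpaired electrons.

0 unpaired electrons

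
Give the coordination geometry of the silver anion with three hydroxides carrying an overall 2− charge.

Ligand charges: each hydroxide is −1. With an overall charge of −2 the silver centre must be in the +1 oxidation state.
Group 11 minus oxidation state 1 gives a d¹⁰ configuration.
With 3 monodentate ligands the coordination number is 3.
Three ligands around a d¹⁰ centre minimise repulsion in a trigonal-planar arrangement.

trigonal planar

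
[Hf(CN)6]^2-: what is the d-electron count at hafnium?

Summing ligand charges against the −2 overall charge gives an oxidation state of +4 for hafnium.
Group 4 minus oxidation state 4 gives a d⁰ configuration.

d0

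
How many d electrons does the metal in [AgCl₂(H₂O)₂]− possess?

d¹⁰

Summing ligand charges against the −1 overall charge gives an oxidation state of +1 for silver.
Group 11 minus oxidation state 1 gives a d¹⁰ configuration.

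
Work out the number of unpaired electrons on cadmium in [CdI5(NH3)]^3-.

Each iodide is −1; ammonia is neutral; balancing the −3 overall charge requires Cd(II).
Cd sits in group 12, so the d-electron count is 12 − 2 = 10.
In an octahedral field the d¹⁰ configuration is t₂g⁶e_g⁴, giving 0 unpaired electrons.

0 unpaired electrons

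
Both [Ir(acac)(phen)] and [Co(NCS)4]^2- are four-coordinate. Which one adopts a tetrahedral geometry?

[Co(NCS)4]^2-

For [Ir(acac)(phen)]: Summing ligand charges against the 0 overall charge gives an oxidation state of +1 for iridium. Ir sits in group 9, so the d-electron count is 9 − 1 = 8. A 5d d⁸ ion has a large crystal-field splitting; square planar leaves the high-energy d_{x²−y²} orbital empty and maximises CFSE. → square planar.
For [Co(NCS)4]^2-: Ligand charges: each isothiocyanate is −1. With an overall charge of −2 the cobalt centre must be in the +2 oxidation state. Co sits in group 9, so the d-electron count is 9 − 2 = 7. For a high-spin 3d d⁷ ion with weak-field ligands the small Δₜ gives little square-planar CFSE advantage, so four ligands adopt the sterically favoured tetrahedral geometry. → tetrahedral.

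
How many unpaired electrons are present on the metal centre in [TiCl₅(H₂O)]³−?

Each chloride is −1; water is neutral; balancing the −3 overall charge requires Ti(II).
Ti sits in group 4, so the d-electron count is 4 − 2 = 2.
In an octahedral field the d² configuration is t₂g²e_g⁰ (only one arrangement possible), giving 2 unpaired electrons.

2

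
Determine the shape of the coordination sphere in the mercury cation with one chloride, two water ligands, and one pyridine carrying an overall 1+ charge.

Each chloride is −1; water is neutral; pyridine is neutral; balancing the +1 overall charge requires Hg(II).
Group 12 minus oxidation state 2 gives a d¹⁰ configuration.
Coordination number: 4.
A d¹⁰ ion has no crystal-field stabilisation preference between square planar and tetrahedral, so four ligands adopt the sterically favoured tetrahedral geometry.

tetrahedral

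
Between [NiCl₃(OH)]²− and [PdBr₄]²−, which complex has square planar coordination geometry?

[PdBr₄]²−

For [NiCl₃(OH)]²−: Each chloride is −1; each hydroxide is −1; balancing the −2 overall charge requires Ni(II). Group 10 minus oxidation state 2 gives a d⁸ configuration. Chloride and hydroxide are weak-field ligands. With weak-field ligands the CFSE gain from square planar is small, so a 3d d⁸ ion takes the sterically preferred tetrahedral geometry. → tetrahedral.
For [PdBr₄]²−: Each bromide is −1; balancing the −2 overall charge requires Pd(II). Palladium is a group-10 element; Pd(II) is therefore d⁸. A 4d d⁸ ion has a large crystal-field splitting; square planar leaves the high-energy d_{x²−y²} orbital empty and maximises CFSE. → square planar.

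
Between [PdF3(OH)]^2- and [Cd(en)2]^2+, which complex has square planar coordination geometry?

[PdF3(OH)]^2-

For [PdF3(OH)]^2-: Ligand charges: each fluoride is −1; each hydroxide is −1. With an overall charge of −2 the palladium centre must be in the +2 oxidation state. Pd sits in group 10, so the d-electron count is 10 − 2 = 8. A 4d d⁸ ion has a large crystal-field splitting; square planar leaves the high-energy d_{x²−y²} orbital empty and maximises CFSE. → square planar.
For [Cd(en)2]^2+: Summing ligand charges against the +2 overall charge gives an oxidation state of +2 for cadmium. Cd sits in group 12, so the d-electron count is 12 − 2 = 10. A d¹⁰ ion has no crystal-field stabilisation preference between square planar and tetrahedral, so four ligands adopt the sterically favoured tetrahedral geometry. → tetrahedral.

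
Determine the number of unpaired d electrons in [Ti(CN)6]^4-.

Ligand charges: each cyanide is −1. With an overall charge of −4 the titanium centre must be in the +2 oxidation state.
Titanium is a group-4 element; Ti(II) is therefore d².
In an octahedral field the d² configuration is t₂g²e_g⁰ (only one arrangement possible), giving 2 unpaired electrons.

2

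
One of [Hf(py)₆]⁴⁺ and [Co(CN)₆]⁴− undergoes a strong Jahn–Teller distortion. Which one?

[Hf(py)₆]⁴⁺: Pyridine is neutral; balancing the +4 overall charge requires Hf(IV). Group 4 minus oxidation state 4 gives a d⁰ configuration. The d⁰ configuration leaves the e_g set evenly filled (or empty) — no strong Jahn–Teller driving force.
[Co(CN)₆]⁴−: Ligand charges: each cyanide is −1. With an overall charge of −4 the cobalt centre must be in the +2 oxidation state. Group 9 minus oxidation state 2 gives a d⁷ configuration. Cyanide is a strong-field ligand (high in the spectrochemical series) for a first-row metal, so the complex is low-spin. The t₂g⁶e_g¹ (low-spin) configuration has an unevenly filled e_g set; the Jahn–Teller theorem predicts a tetragonal distortion (typically axial elongation) to lift the degeneracy.

[Co(CN)₆]⁴−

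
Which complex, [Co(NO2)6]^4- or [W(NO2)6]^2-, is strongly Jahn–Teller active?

[Co(NO2)6]^4-: Ligand charges: each nitro (N-bound nitrite) is −1. With an overall charge of −4 the cobalt centre must be in the +2 oxidation state. Cobalt is a group-9 element; Co(II) is therefore d⁷. Nitro (N-bound nitrite) is a strong-field ligand (high in the spectrochemical series) for a first-row metal, so the complex is low-spin. The t₂g⁶e_g¹ (low-spin) configuration has an unevenly filled e_g set; the Jahn–Teller theorem predicts a tetragonal distortion (typically axial elongation) to lift the degeneracy.
[W(NO2)6]^2-: Ligand charges: each nitro (N-bound nitrite) is −1. With an overall charge of −2 the tungsten centre must be in the +4 oxidation state. Tungsten is a group-6 element; W(IV) is therefore d². The d² configuration leaves the e_g set evenly filled (or empty) — no strong Jahn–Teller driving force.

[Co(NO2)6]^4-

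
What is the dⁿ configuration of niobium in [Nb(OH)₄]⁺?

Each hydroxide is −1; balancing the +1 overall charge requires Nb(V).
Niobium is a group-5 element; Nb(V) is therefore d⁰.

d⁰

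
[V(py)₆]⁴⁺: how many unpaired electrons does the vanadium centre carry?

1

Ligand charges: pyridine is neutral. With an overall charge of +4 the vanadium centre must be in the +4 oxidation state.
Vanadium is a group-5 element; V(IV) is therefore d¹.
In an octahedral field the d¹ configuration is t₂g¹e_g⁰ (only one arrangement possible), giving 1 unpaired electron.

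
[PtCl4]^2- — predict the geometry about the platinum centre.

square planar

Each chloride is −1; balancing the −2 overall charge requires Pt(II).
Pt sits in group 10, so the d-electron count is 10 − 2 = 8.
With 4 monodentate ligands the coordination number is 4.
A 5d d⁸ ion has a large crystal-field splitting; square planar leaves the high-energy d_{x²−y²} orbital empty and maximises CFSE.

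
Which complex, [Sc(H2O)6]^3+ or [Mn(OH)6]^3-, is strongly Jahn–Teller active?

[Mn(OH)6]^3-

[Sc(H2O)6]^3+: Water is neutral; balancing the +3 overall charge requires Sc(III). Group 3 minus oxidation state 3 gives a d⁰ configuration. The d⁰ configuration leaves the e_g set evenly filled (or empty) — no strong Jahn–Teller driving force.
[Mn(OH)6]^3-: Ligand charges: each hydroxide is −1. With an overall charge of −3 the manganese centre must be in the +3 oxidation state. Manganese is a group-7 element; Mn(III) is therefore d⁴. Hydroxide is a weak-field ligand for a first-row metal, so the complex is high-spin. The t₂g³e_g¹ (high-spin) configuration has an unevenly filled e_g set; the Jahn–Teller theorem predicts a tetragonal distortion (typically axial elongation) to lift the degeneracy.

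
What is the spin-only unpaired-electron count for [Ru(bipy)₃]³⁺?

Ligand charges: 2,2′-bipyridine is neutral. With an overall charge of +3 the ruthenium centre must be in the +3 oxidation state.
Group 8 minus oxidation state 3 gives a d⁵ configuration.
Counting donor atoms: 3×2,2′-bipyridine (bidentate) → 6 donors. Coordination number = 6.
The spin state decides the count: a 4d ion has a large Δₒ and is invariably low-spin.
An octahedral low-spin d⁵ ion is t₂g⁵e_g⁰, giving 1 unpaired electron.

1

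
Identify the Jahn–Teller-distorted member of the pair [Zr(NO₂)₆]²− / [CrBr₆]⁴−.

[CrBr₆]⁴−

[Zr(NO₂)₆]²−: Each nitro (N-bound nitrite) is −1; balancing the −2 overall charge requires Zr(IV). Zr sits in group 4, so the d-electron count is 4 − 4 = 0. The d⁰ configuration leaves the e_g set evenly filled (or empty) — no strong Jahn–Teller driving force.
[CrBr₆]⁴−: Ligand charges: each bromide is −1. With an overall charge of −4 the chromium centre must be in the +2 oxidation state. Group 6 minus oxidation state 2 gives a d⁴ configuration. Bromide is a weak-field ligand for a first-row metal, so the complex is high-spin. The t₂g³e_g¹ (high-spin) configuration has an unevenly filled e_g set; the Jahn–Teller theorem predicts a tetragonal distortion (typically axial elongation) to lift the degeneracy.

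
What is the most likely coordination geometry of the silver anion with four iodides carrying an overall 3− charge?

Each iodide is −1; balancing the −3 overall charge requires Ag(I).
Ag sits in group 11, so the d-electron count is 11 − 1 = 10.
With 4 monodentate ligands the coordination number is 4.
A d¹⁰ ion has no crystal-field stabilisation preference between square planar and tetrahedral, so four ligands adopt the sterically favoured tetrahedral geometry.

tetrahedral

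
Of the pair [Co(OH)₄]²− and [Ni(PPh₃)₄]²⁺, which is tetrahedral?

For [Co(OH)₄]²−: Summing ligand charges against the −2 overall charge gives an oxidation state of +2 for cobalt. Cobalt is a group-9 element; Co(II) is therefore d⁷. For a high-spin 3d d⁷ ion with weak-field ligands the small Δₜ gives little square-planar CFSE advantage, so four ligands adopt the sterically favoured tetrahedral geometry. → tetrahedral.
For [Ni(PPh₃)₄]²⁺: Triphenylphosphine is neutral; balancing the +2 overall charge requires Ni(II). Ni sits in group 10, so the d-electron count is 10 − 2 = 8. Triphenylphosphine is a strong-field ligand (high in the spectrochemical series). A 3d d⁸ ion with strong-field ligands gains enough CFSE to favour square planar over tetrahedral. → square planar.

[Co(OH)₄]²−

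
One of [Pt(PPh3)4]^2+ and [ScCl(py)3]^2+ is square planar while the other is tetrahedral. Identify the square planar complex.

[Pt(PPh3)4]^2+

For [Pt(PPh3)4]^2+: Summing ligand charges against the +2 overall charge gives an oxidation state of +2 for platinum. Group 10 minus oxidation state 2 gives a d⁸ configuration. A 5d d⁸ ion has a large crystal-field splitting; square planar leaves the high-energy d_{x²−y²} orbital empty and maximises CFSE. → square planar.
For [ScCl(py)3]^2+: Summing ligand charges against the +2 overall charge gives an oxidation state of +3 for scandium. Sc sits in group 3, so the d-electron count is 3 − 3 = 0. A d⁰ ion has no crystal-field stabilisation preference between square planar and tetrahedral, so four ligands adopt the sterically favoured tetrahedral geometry. → tetrahedral.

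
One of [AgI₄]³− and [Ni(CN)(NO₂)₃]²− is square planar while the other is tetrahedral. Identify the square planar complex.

[Ni(CN)(NO₂)₃]²−

For [AgI₄]³−: Each iodide is −1; balancing the −3 overall charge requires Ag(I). Group 11 minus oxidation state 1 gives a d¹⁰ configuration. A d¹⁰ ion has no crystal-field stabilisation preference between square planar and tetrahedral, so four ligands adopt the sterically favoured tetrahedral geometry. → tetrahedral.
For [Ni(CN)(NO₂)₃]²−: Ligand charges: each cyanide is −1; each nitro (N-bound nitrite) is −1. With an overall charge of −2 the nickel centre must be in the +2 oxidation state. Ni sits in group 10, so the d-electron count is 10 − 2 = 8. Cyanide and nitro (N-bound nitrite) are strong-field ligands (high in the spectrochemical series). A 3d d⁸ ion with strong-field ligands gains enough CFSE to favour square planar over tetrahedral. → square planar.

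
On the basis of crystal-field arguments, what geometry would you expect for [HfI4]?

Ligand charges: each iodide is −1. With an overall charge of 0 the hafnium centre must be in the +4 oxidation state.
Group 4 minus oxidation state 4 gives a d⁰ configuration.
With 4 monodentate ligands the coordination number is 4.
A d⁰ ion has no crystal-field stabilisation preference between square planar and tetrahedral, so four ligands adopt the sterically favoured tetrahedral geometry.

tetrahedral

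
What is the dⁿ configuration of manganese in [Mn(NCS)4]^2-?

d⁵

Each isothiocyanate is −1; balancing the −2 overall charge requires Mn(II).
Group 7 minus oxidation state 2 gives a d⁵ configuration.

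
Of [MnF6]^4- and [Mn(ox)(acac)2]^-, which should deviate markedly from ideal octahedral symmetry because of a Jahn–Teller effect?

[MnF6]^4-: Ligand charges: each fluoride is −1. With an overall charge of −4 the manganese centre must be in the +2 oxidation state. Manganese is a group-7 element; Mn(II) is therefore d⁵. Fluoride is a weak-field ligand for a first-row metal, so the complex is high-spin. The d⁵ configuration leaves the e_g set evenly filled (or empty) — no strong Jahn–Teller driving force.
[Mn(ox)(acac)2]^-: Each oxalate is −2; each acetylacetonate is −1; balancing the −1 overall charge requires Mn(III). Manganese is a group-7 element; Mn(III) is therefore d⁴. Acetylacetonate and oxalate are weak-field ligands for a first-row metal, so the complex is high-spin. The t₂g³e_g¹ (high-spin) configuration has an unevenly filled e_g set; the Jahn–Teller theorem predicts a tetragonal distortion (typically axial elongation) to lift the degeneracy.

[Mn(ox)(acac)2]^-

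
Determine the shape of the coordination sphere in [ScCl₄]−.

Ligand charges: each chloride is −1. With an overall charge of −1 the scandium centre must be in the +3 oxidation state.
Scandium is a group-3 element; Sc(III) is therefore d⁰.
Coordination number: 4.
A d⁰ ion has no crystal-field stabilisation preference between square planar and tetrahedral, so four ligands adopt the sterically favoured tetrahedral geometry.

tetrahedral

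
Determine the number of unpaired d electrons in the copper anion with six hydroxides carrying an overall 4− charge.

Ligand charges: each hydroxide is −1. With an overall charge of −4 the copper centre must be in the +2 oxidation state.
Copper is a group-11 element; Cu(II) is therefore d⁹.
In an octahedral field the d⁹ configuration is t₂g⁶e_g³ (only one arrangement possible), giving 1 unpaired electron.

1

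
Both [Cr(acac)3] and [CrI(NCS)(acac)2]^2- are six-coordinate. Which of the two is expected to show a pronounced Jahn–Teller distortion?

[CrI(NCS)(acac)2]^2-

[Cr(acac)3]: Each acetylacetonate is −1; balancing the 0 overall charge requires Cr(III). Group 6 minus oxidation state 3 gives a d³ configuration. The d³ configuration leaves the e_g set evenly filled (or empty) — no strong Jahn–Teller driving force.
[CrI(NCS)(acac)2]^2-: Ligand charges: each iodide is −1; each isothiocyanate is −1; each acetylacetonate is −1. With an overall charge of −2 the chromium centre must be in the +2 oxidation state. Chromium is a group-6 element; Cr(II) is therefore d⁴. Acetylacetonate, iodide, and isothiocyanate are weak-field ligands for a first-row metal, so the complex is high-spin. The t₂g³e_g¹ (high-spin) configuration has an unevenly filled e_g set; the Jahn–Teller theorem predicts a tetragonal distortion (typically axial elongation) to lift the degeneracy.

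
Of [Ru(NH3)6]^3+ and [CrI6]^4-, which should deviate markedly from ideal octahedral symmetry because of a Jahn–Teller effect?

[CrI6]^4-

[Ru(NH3)6]^3+: Ammonia is neutral; balancing the +3 overall charge requires Ru(III). Group 8 minus oxidation state 3 gives a d⁵ configuration. A 4d ion has a large Δₒ and is invariably low-spin. The d⁵ configuration leaves the e_g set evenly filled (or empty) — no strong Jahn–Teller driving force.
[CrI6]^4-: Summing ligand charges against the −4 overall charge gives an oxidation state of +2 for chromium. Cr sits in group 6, so the d-electron count is 6 − 2 = 4. Iodide is a weak-field ligand for a first-row metal, so the complex is high-spin. The t₂g³e_g¹ (high-spin) configuration has an unevenly filled e_g set; the Jahn–Teller theorem predicts a tetragonal distortion (typically axial elongation) to lift the degeneracy.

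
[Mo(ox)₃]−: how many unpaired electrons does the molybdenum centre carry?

Each oxalate is −2; balancing the −1 overall charge requires Mo(V).
Molybdenum is a group-6 element; Mo(V) is therefore d¹.
Counting donor atoms: 3×oxalate (bidentate) → 6 donors. Coordination number = 6.
In an octahedral field the d¹ configuration is t₂g¹e_g⁰ (only one arrangement possible), giving 1 unpaired electron.

1 unpaired electron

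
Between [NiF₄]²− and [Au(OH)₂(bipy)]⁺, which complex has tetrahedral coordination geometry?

For [NiF₄]²−: Each fluoride is −1; balancing the −2 overall charge requires Ni(II). Nickel is a group-10 element; Ni(II) is therefore d⁸. Fluoride is a weak-field ligand. With weak-field ligands the CFSE gain from square planar is small, so a 3d d⁸ ion takes the sterically preferred tetrahedral geometry. → tetrahedral.
For [Au(OH)₂(bipy)]⁺: Ligand charges: each hydroxide is −1; 2,2′-bipyridine is neutral. With an overall charge of +1 the gold centre must be in the +3 oxidation state. Group 11 minus oxidation state 3 gives a d⁸ configuration. A 5d d⁸ ion has a large crystal-field splitting; square planar leaves the high-energy d_{x²−y²} orbital empty and maximises CFSE. → square planar.

[NiF₄]²−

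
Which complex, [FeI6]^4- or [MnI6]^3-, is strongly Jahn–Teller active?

[FeI6]^4-: Ligand charges: each iodide is −1. With an overall charge of −4 the iron centre must be in the +2 oxidation state. Iron is a group-8 element; Fe(II) is therefore d⁶. Iodide is a weak-field ligand for a first-row metal, so the complex is high-spin. The d⁶ configuration leaves the e_g set evenly filled (or empty) — no strong Jahn–Teller driving force.
[MnI6]^3-: Each iodide is −1; balancing the −3 overall charge requires Mn(III). Manganese is a group-7 element; Mn(III) is therefore d⁴. Iodide is a weak-field ligand for a first-row metal, so the complex is high-spin. The t₂g³e_g¹ (high-spin) configuration has an unevenly filled e_g set; the Jahn–Teller theorem predicts a tetragonal distortion (typically axial elongation) to lift the degeneracy.

[MnI6]^3-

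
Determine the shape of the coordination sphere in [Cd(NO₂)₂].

Ligand charges: each nitro (N-bound nitrite) is −1. With an overall charge of 0 the cadmium centre must be in the +2 oxidation state.
Cd sits in group 12, so the d-electron count is 12 − 2 = 10.
With 2 monodentate ligands the coordination number is 2.
A d¹⁰ ion with only two ligands adopts a linear arrangement (sp hybridisation; no CFSE preference).

linear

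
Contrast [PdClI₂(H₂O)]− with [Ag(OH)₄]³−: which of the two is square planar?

For [PdClI₂(H₂O)]−: Each chloride is −1; each iodide is −1; water is neutral; balancing the −1 overall charge requires Pd(II). Pd sits in group 10, so the d-electron count is 10 − 2 = 8. A 4d d⁸ ion has a large crystal-field splitting; square planar leaves the high-energy d_{x²−y²} orbital empty and maximises CFSE. → square planar.
For [Ag(OH)₄]³−: Summing ligand charges against the −3 overall charge gives an oxidation state of +1 for silver. Silver is a group-11 element; Ag(I) is therefore d¹⁰. A d¹⁰ ion has no crystal-field stabilisation preference between square planar and tetrahedral, so four ligands adopt the sterically favoured tetrahedral geometry. → tetrahedral.

[PdClI₂(H₂O)]−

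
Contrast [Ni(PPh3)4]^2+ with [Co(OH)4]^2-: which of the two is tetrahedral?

For [Ni(PPh3)4]^2+: Ligand charges: triphenylphosphine is neutral. With an overall charge of +2 the nickel centre must be in the +2 oxidation state. Ni sits in group 10, so the d-electron count is 10 − 2 = 8. Triphenylphosphine is a strong-field ligand (high in the spectrochemical series). A 3d d⁸ ion with strong-field ligands gains enough CFSE to favour square planar over tetrahedral. → square planar.
For [Co(OH)4]^2-: Ligand charges: each hydroxide is −1. With an overall charge of −2 the cobalt centre must be in the +2 oxidation state. Cobalt is a group-9 element; Co(II) is therefore d⁷. For a high-spin 3d d⁷ ion with weak-field ligands the small Δₜ gives little square-planar CFSE advantage, so four ligands adopt the sterically favoured tetrahedral geometry. → tetrahedral.

[Co(OH)4]^2-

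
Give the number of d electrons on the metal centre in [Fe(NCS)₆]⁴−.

Summing ligand charges against the −4 overall charge gives an oxidation state of +2 for iron.
Group 8 minus oxidation state 2 gives a d⁶ configuration.

d6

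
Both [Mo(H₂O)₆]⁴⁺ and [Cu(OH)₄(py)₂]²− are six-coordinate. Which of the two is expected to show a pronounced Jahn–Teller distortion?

[Cu(OH)₄(py)₂]²−

[Mo(H₂O)₆]⁴⁺: Ligand charges: water is neutral. With an overall charge of +4 the molybdenum centre must be in the +4 oxidation state. Molybdenum is a group-6 element; Mo(IV) is therefore d². The d² configuration leaves the e_g set evenly filled (or empty) — no strong Jahn–Teller driving force.
[Cu(OH)₄(py)₂]²−: Summing ligand charges against the −2 overall charge gives an oxidation state of +2 for copper. Group 11 minus oxidation state 2 gives a d⁹ configuration. The t₂g⁶e_g³ configuration has an unevenly filled e_g set; the Jahn–Teller theorem predicts a tetragonal distortion (typically axial elongation) to lift the degeneracy.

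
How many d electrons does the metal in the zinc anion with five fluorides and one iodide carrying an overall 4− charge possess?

Ligand charges: each fluoride is −1; each iodide is −1. With an overall charge of −4 the zinc centre must be in the +2 oxidation state.
Zinc is a group-12 element; Zn(II) is therefore d¹⁰.

d10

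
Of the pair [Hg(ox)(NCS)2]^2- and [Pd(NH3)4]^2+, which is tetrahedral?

For [Hg(ox)(NCS)2]^2-: Summing ligand charges against the −2 overall charge gives an oxidation state of +2 for mercury. Hg sits in group 12, so the d-electron count is 12 − 2 = 10. A d¹⁰ ion has no crystal-field stabilisation preference between square planar and tetrahedral, so four ligands adopt the sterically favoured tetrahedral geometry. → tetrahedral.
For [Pd(NH3)4]^2+: Ammonia is neutral; balancing the +2 overall charge requires Pd(II). Group 10 minus oxidation state 2 gives a d⁸ configuration. A 4d d⁸ ion has a large crystal-field splitting; square planar leaves the high-energy d_{x²−y²} orbital empty and maximises CFSE. → square planar.

[Hg(ox)(NCS)2]^2-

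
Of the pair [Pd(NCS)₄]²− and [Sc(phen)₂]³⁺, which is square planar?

[Pd(NCS)₄]²−

For [Pd(NCS)₄]²−: Each isothiocyanate is −1; balancing the −2 overall charge requires Pd(II). Palladium is a group-10 element; Pd(II) is therefore d⁸. A 4d d⁸ ion has a large crystal-field splitting; square planar leaves the high-energy d_{x²−y²} orbital empty and maximises CFSE. → square planar.
For [Sc(phen)₂]³⁺: 1,10-phenanthroline is neutral; balancing the +3 overall charge requires Sc(III). Sc sits in group 3, so the d-electron count is 3 − 3 = 0. A d⁰ ion has no crystal-field stabilisation preference between square planar and tetrahedral, so four ligands adopt the sterically favoured tetrahedral geometry. → tetrahedral.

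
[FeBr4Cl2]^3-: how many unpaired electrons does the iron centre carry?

Ligand charges: each bromide is −1; each chloride is −1. With an overall charge of −3 the iron centre must be in the +3 oxidation state.
Iron is a group-8 element; Fe(III) is therefore d⁵.
The spin state decides the count: Bromide and chloride are weak-field ligands for a first-row metal, so the complex is high-spin.
An octahedral high-spin d⁵ ion is t₂g³e_g², giving 5 unpaired electrons.

5 unpaired electrons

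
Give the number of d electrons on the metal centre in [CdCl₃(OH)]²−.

Summing ligand charges against the −2 overall charge gives an oxidation state of +2 for cadmium.
Cadmium is a group-12 element; Cd(II) is therefore d¹⁰.

d10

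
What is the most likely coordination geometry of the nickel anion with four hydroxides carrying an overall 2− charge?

Each hydroxide is −1; balancing the −2 overall charge requires Ni(II).
Group 10 minus oxidation state 2 gives a d⁸ configuration.
Coordination number: 4.
Hydroxide is a weak-field ligand.
With weak-field ligands the CFSE gain from square planar is small, so a 3d d⁸ ion takes the sterically preferred tetrahedral geometry.

tetrahedral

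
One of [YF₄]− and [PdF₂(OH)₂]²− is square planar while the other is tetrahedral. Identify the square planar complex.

For [YF₄]−: Ligand charges: each fluoride is −1. With an overall charge of −1 the yttrium centre must be in the +3 oxidation state. Group 3 minus oxidation state 3 gives a d⁰ configuration. A d⁰ ion has no crystal-field stabilisation preference between square planar and tetrahedral, so four ligands adopt the sterically favoured tetrahedral geometry. → tetrahedral.
For [PdF₂(OH)₂]²−: Ligand charges: each fluoride is −1; each hydroxide is −1. With an overall charge of −2 the palladium centre must be in the +2 oxidation state. Group 10 minus oxidation state 2 gives a d⁸ configuration. A 4d d⁸ ion has a large crystal-field splitting; square planar leaves the high-energy d_{x²−y²} orbital empty and maximises CFSE. → square planar.

[PdF₂(OH)₂]²−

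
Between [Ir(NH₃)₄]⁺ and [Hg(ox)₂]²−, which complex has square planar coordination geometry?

For [Ir(NH₃)₄]⁺: Ammonia is neutral; balancing the +1 overall charge requires Ir(I). Iridium is a group-9 element; Ir(I) is therefore d⁸. A 5d d⁸ ion has a large crystal-field splitting; square planar leaves the high-energy d_{x²−y²} orbital empty and maximises CFSE. → square planar.
For [Hg(ox)₂]²−: Each oxalate is −2; balancing the −2 overall charge requires Hg(II). Group 12 minus oxidation state 2 gives a d¹⁰ configuration. A d¹⁰ ion has no crystal-field stabilisation preference between square planar and tetrahedral, so four ligands adopt the sterically favoured tetrahedral geometry. → tetrahedral.

[Ir(NH₃)₄]⁺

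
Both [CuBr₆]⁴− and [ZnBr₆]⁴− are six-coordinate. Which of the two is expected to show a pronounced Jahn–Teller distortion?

[CuBr₆]⁴−

[CuBr₆]⁴−: Each bromide is −1; balancing the −4 overall charge requires Cu(II). Copper is a group-11 element; Cu(II) is therefore d⁹. The t₂g⁶e_g³ configuration has an unevenly filled e_g set; the Jahn–Teller theorem predicts a tetragonal distortion (typically axial elongation) to lift the degeneracy.
[ZnBr₆]⁴−: Each bromide is −1; balancing the −4 overall charge requires Zn(II). Zinc is a group-12 element; Zn(II) is therefore d¹⁰. The d¹⁰ configuration leaves the e_g set evenly filled (or empty) — no strong Jahn–Teller driving force.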